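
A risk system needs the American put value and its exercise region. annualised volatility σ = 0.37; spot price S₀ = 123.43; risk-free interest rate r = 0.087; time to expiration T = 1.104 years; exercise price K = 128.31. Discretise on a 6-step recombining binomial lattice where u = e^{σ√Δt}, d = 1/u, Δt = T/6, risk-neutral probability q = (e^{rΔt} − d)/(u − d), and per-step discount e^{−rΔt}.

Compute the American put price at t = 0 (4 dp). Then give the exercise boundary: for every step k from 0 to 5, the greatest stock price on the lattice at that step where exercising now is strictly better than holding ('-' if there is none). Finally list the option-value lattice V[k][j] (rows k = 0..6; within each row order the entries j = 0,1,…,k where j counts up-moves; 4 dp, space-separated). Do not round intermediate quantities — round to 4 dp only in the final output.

price = 17.0756
boundary = - - 89.8597 76.6721 89.8597 105.3156
tree:
17.0756
26.1048 8.9753
38.4503 15.1165 3.3826
51.6379 24.6612 6.4612 0.5438
62.8902 38.4503 12.2460 1.1300 0.0000
72.4911 51.6379 22.9944 2.3483 0.0000 0.0000
80.6830 62.8902 38.4503 4.8800 0.0000 0.0000 0.0000

Δt=0.18400, u=1.17200, d=0.85324, q=0.51103, disc=e^(-rΔt)=0.98412
k=6 terminal: V=max(K-S,0) → 80.6830 62.8902 38.4503 4.8800 0.0000 0.0000 0.0000
k=5: j=0 S=55.8189 intr=72.4911 cont=70.4535 V=72.4911[EX]; j=1 S=76.6721 intr=51.6379 cont=49.6003 V=51.6379[EX]; j=2 S=105.3156 intr=22.9944 cont=20.9567 V=22.9944[EX]; j=3 S=144.6601 intr=0.0000 cont=2.3483 V=2.3483[hold]; j=4 S=198.7030 intr=0.0000 cont=0.0000 V=0.0000[hold]; j=5 S=272.9356 intr=0.0000 cont=0.0000 V=0.0000[hold]  S*(5)=105.3156
k=4: j=0 S=65.4198 intr=62.8902 cont=60.8526 V=62.8902[EX]; j=1 S=89.8597 intr=38.4503 cont=36.4127 V=38.4503[EX]; j=2 S=123.4300 intr=4.8800 cont=12.2460 V=12.2460[hold]; j=3 S=169.5417 intr=0.0000 cont=1.1300 V=1.1300[hold]; j=4 S=232.8800 intr=0.0000 cont=0.0000 V=0.0000[hold]  S*(4)=89.8597
k=3: j=0 S=76.6721 intr=51.6379 cont=49.6003 V=51.6379[EX]; j=1 S=105.3156 intr=22.9944 cont=24.6612 V=24.6612[hold]; j=2 S=144.6601 intr=0.0000 cont=6.4612 V=6.4612[hold]; j=3 S=198.7030 intr=0.0000 cont=0.5438 V=0.5438[hold]  S*(3)=76.6721
k=2: j=0 S=89.8597 intr=38.4503 cont=37.2509 V=38.4503[EX]; j=1 S=123.4300 intr=4.8800 cont=15.1165 V=15.1165[hold]; j=2 S=169.5417 intr=0.0000 cont=3.3826 V=3.3826[hold]  S*(2)=89.8597
k=1: j=0 S=105.3156 intr=22.9944 cont=26.1048 V=26.1048[hold]; j=1 S=144.6601 intr=0.0000 cont=8.9753 V=8.9753[hold]  S*(1)=-
k=0: j=0 S=123.4300 intr=4.8800 cont=17.0756 V=17.0756[hold]  S*(0)=-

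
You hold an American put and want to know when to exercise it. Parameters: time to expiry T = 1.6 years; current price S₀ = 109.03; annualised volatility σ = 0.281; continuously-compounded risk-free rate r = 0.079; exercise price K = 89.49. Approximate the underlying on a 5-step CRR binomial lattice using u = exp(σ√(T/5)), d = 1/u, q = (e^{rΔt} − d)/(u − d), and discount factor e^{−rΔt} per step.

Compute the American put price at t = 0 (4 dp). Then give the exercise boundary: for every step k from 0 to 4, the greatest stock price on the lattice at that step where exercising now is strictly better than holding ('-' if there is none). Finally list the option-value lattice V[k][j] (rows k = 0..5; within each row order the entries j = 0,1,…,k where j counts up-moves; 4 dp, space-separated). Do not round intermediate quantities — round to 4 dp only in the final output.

price = 3.4045
boundary = - - - 67.6773 79.3373
tree:
3.4045
6.5256 0.9128
12.1691 2.0376 0.0000
21.8127 4.5484 0.0000 0.0000
31.7591 10.1527 0.0000 0.0000 0.0000
40.2437 21.8127 0.0000 0.0000 0.0000 0.0000

params: Δt=0.32000 u=1.17229 d=0.85303 q=0.54054 e^(-rΔt)=0.97504
t_5 payoffs: 40.2437 21.8127 0.0000 0.0000 0.0000 0.0000
t_4: node(4,0) S=57.7309 payoff=31.7591 vs cont=29.5251 → 31.7591 [stop]  node(4,1) S=79.3373 payoff=10.1527 vs cont=9.7719 → 10.1527 [stop]  node(4,2) S=109.0300 payoff=0.0000 vs cont=0.0000 → 0.0000 [wait]  node(4,3) S=149.8355 payoff=0.0000 vs cont=0.0000 → 0.0000 [wait]  node(4,4) S=205.9129 payoff=0.0000 vs cont=0.0000 → 0.0000 [wait]  ⇒ S*(4)=79.3373
t_3: node(3,0) S=67.6773 payoff=21.8127 vs cont=19.5788 → 21.8127 [stop]  node(3,1) S=93.0061 payoff=0.0000 vs cont=4.5484 → 4.5484 [wait]  node(3,2) S=127.8146 payoff=0.0000 vs cont=0.0000 → 0.0000 [wait]  node(3,3) S=175.6504 payoff=0.0000 vs cont=0.0000 → 0.0000 [wait]  ⇒ S*(3)=67.6773
t_2: node(2,0) S=79.3373 payoff=10.1527 vs cont=12.1691 → 12.1691 [wait]  node(2,1) S=109.0300 payoff=0.0000 vs cont=2.0376 → 2.0376 [wait]  node(2,2) S=149.8355 payoff=0.0000 vs cont=0.0000 → 0.0000 [wait]  ⇒ S*(2)=-
t_1: node(1,0) S=93.0061 payoff=0.0000 vs cont=6.5256 → 6.5256 [wait]  node(1,1) S=127.8146 payoff=0.0000 vs cont=0.9128 → 0.9128 [wait]  ⇒ S*(1)=-
t_0: node(0,0) S=109.0300 payoff=0.0000 vs cont=3.4045 → 3.4045 [wait]  ⇒ S*(0)=-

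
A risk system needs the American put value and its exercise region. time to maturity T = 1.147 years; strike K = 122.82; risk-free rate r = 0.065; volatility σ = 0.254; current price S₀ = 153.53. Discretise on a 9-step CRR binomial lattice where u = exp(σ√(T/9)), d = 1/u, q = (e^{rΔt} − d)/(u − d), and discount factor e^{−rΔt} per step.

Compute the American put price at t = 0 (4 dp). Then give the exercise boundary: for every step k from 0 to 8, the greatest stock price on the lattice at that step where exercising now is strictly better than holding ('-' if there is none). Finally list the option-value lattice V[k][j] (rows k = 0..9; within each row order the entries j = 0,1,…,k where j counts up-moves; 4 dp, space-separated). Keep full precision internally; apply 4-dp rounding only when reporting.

Δt=0.12744  u=1.09491  d=0.91331  q=0.52315  discount=0.99175
step 9 (expiry): payoffs max(K−S,0) = 54.9354 41.4374 25.2555 5.8559 0.0000 0.0000 0.0000 0.0000 0.0000 0.0000
step 8: (k=8,j=0): S=74.3278, (K−S)⁺=48.4922, hold=47.4790 ⇒ V=48.4922 exercise | (k=8,j=1): S=89.1070, (K−S)⁺=33.7130, hold=32.6998 ⇒ V=33.7130 exercise | (k=8,j=2): S=106.8248, (K−S)⁺=15.9952, hold=14.9819 ⇒ V=15.9952 exercise | (k=8,j=3): S=128.0657, (K−S)⁺=0.0000, hold=2.7694 ⇒ V=2.7694 continue | (k=8,j=4): S=153.5300, (K−S)⁺=0.0000, hold=0.0000 ⇒ V=0.0000 continue | (k=8,j=5): S=184.0576, (K−S)⁺=0.0000, hold=0.0000 ⇒ V=0.0000 continue | (k=8,j=6): S=220.6552, (K−S)⁺=0.0000, hold=0.0000 ⇒ V=0.0000 continue | (k=8,j=7): S=264.5299, (K−S)⁺=0.0000, hold=0.0000 ⇒ V=0.0000 continue | (k=8,j=8): S=317.1285, (K−S)⁺=0.0000, hold=0.0000 ⇒ V=0.0000 continue  boundary S*=106.8248
step 7: (k=7,j=0): S=81.3826, (K−S)⁺=41.4374, hold=40.4242 ⇒ V=41.4374 exercise | (k=7,j=1): S=97.5645, (K−S)⁺=25.2555, hold=24.2422 ⇒ V=25.2555 exercise | (k=7,j=2): S=116.9641, (K−S)⁺=5.8559, hold=9.0012 ⇒ V=9.0012 continue | (k=7,j=3): S=140.2210, (K−S)⁺=0.0000, hold=1.3097 ⇒ V=1.3097 continue | (k=7,j=4): S=168.1022, (K−S)⁺=0.0000, hold=0.0000 ⇒ V=0.0000 continue | (k=7,j=5): S=201.5274, (K−S)⁺=0.0000, hold=0.0000 ⇒ V=0.0000 continue | (k=7,j=6): S=241.5987, (K−S)⁺=0.0000, hold=0.0000 ⇒ V=0.0000 continue | (k=7,j=7): S=289.6376, (K−S)⁺=0.0000, hold=0.0000 ⇒ V=0.0000 continue  boundary S*=97.5645
step 6: (k=6,j=0): S=89.1070, (K−S)⁺=33.7130, hold=32.6998 ⇒ V=33.7130 exercise | (k=6,j=1): S=106.8248, (K−S)⁺=15.9952, hold=16.6138 ⇒ V=16.6138 continue | (k=6,j=2): S=128.0657, (K−S)⁺=0.0000, hold=4.9363 ⇒ V=4.9363 continue | (k=6,j=3): S=153.5300, (K−S)⁺=0.0000, hold=0.6194 ⇒ V=0.6194 continue | (k=6,j=4): S=184.0576, (K−S)⁺=0.0000, hold=0.0000 ⇒ V=0.0000 continue | (k=6,j=5): S=220.6552, (K−S)⁺=0.0000, hold=0.0000 ⇒ V=0.0000 continue | (k=6,j=6): S=264.5299, (K−S)⁺=0.0000, hold=0.0000 ⇒ V=0.0000 continue  boundary S*=89.1070
step 5: (k=5,j=0): S=97.5645, (K−S)⁺=25.2555, hold=24.5632 ⇒ V=25.2555 exercise | (k=5,j=1): S=116.9641, (K−S)⁺=5.8559, hold=10.4180 ⇒ V=10.4180 continue | (k=5,j=2): S=140.2210, (K−S)⁺=0.0000, hold=2.6558 ⇒ V=2.6558 continue | (k=5,j=3): S=168.1022, (K−S)⁺=0.0000, hold=0.2929 ⇒ V=0.2929 continue | (k=5,j=4): S=201.5274, (K−S)⁺=0.0000, hold=0.0000 ⇒ V=0.0000 continue | (k=5,j=5): S=241.5987, (K−S)⁺=0.0000, hold=0.0000 ⇒ V=0.0000 continue  boundary S*=97.5645
step 4: (k=4,j=0): S=106.8248, (K−S)⁺=15.9952, hold=17.3489 ⇒ V=17.3489 continue | (k=4,j=1): S=128.0657, (K−S)⁺=0.0000, hold=6.3048 ⇒ V=6.3048 continue | (k=4,j=2): S=153.5300, (K−S)⁺=0.0000, hold=1.4079 ⇒ V=1.4079 continue | (k=4,j=3): S=184.0576, (K−S)⁺=0.0000, hold=0.1385 ⇒ V=0.1385 continue | (k=4,j=4): S=220.6552, (K−S)⁺=0.0000, hold=0.0000 ⇒ V=0.0000 continue  boundary S*=-
step 3: (k=3,j=0): S=116.9641, (K−S)⁺=5.8559, hold=11.4757 ⇒ V=11.4757 continue | (k=3,j=1): S=140.2210, (K−S)⁺=0.0000, hold=3.7121 ⇒ V=3.7121 continue | (k=3,j=2): S=168.1022, (K−S)⁺=0.0000, hold=0.7377 ⇒ V=0.7377 continue | (k=3,j=3): S=201.5274, (K−S)⁺=0.0000, hold=0.0655 ⇒ V=0.0655 continue  boundary S*=-
step 2: (k=2,j=0): S=128.0657, (K−S)⁺=0.0000, hold=7.3530 ⇒ V=7.3530 continue | (k=2,j=1): S=153.5300, (K−S)⁺=0.0000, hold=2.1382 ⇒ V=2.1382 continue | (k=2,j=2): S=184.0576, (K−S)⁺=0.0000, hold=0.3829 ⇒ V=0.3829 continue  boundary S*=-
step 1: (k=1,j=0): S=140.2210, (K−S)⁺=0.0000, hold=4.5867 ⇒ V=4.5867 continue | (k=1,j=1): S=168.1022, (K−S)⁺=0.0000, hold=1.2098 ⇒ V=1.2098 continue  boundary S*=-
step 0: (k=0,j=0): S=153.5300, (K−S)⁺=0.0000, hold=2.7968 ⇒ V=2.7968 continue  boundary S*=-

price = 2.7968
boundary = - - - - - 97.5645 89.1070 97.5645 106.8248
tree:
2.7968
4.5867 1.2098
7.3530 2.1382 0.3829
11.4757 3.7121 0.7377 0.0655
17.3489 6.3048 1.4079 0.1385 0.0000
25.2555 10.4180 2.6558 0.2929 0.0000 0.0000
33.7130 16.6138 4.9363 0.6194 0.0000 0.0000 0.0000
41.4374 25.2555 9.0012 1.3097 0.0000 0.0000 0.0000 0.0000
48.4922 33.7130 15.9952 2.7694 0.0000 0.0000 0.0000 0.0000 0.0000
54.9354 41.4374 25.2555 5.8559 0.0000 0.0000 0.0000 0.0000 0.0000 0.0000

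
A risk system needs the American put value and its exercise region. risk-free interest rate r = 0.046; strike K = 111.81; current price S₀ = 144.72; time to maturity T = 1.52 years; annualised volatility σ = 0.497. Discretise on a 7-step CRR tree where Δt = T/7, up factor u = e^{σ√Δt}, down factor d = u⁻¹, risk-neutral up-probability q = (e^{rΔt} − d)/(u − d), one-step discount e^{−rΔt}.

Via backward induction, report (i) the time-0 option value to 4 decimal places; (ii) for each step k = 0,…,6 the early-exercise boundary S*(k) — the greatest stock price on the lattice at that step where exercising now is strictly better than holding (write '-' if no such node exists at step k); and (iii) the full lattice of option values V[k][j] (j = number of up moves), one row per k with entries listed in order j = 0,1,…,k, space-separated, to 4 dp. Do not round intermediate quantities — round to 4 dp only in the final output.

params: Δt=0.21714 u=1.26061 d=0.79327 q=0.46384 e^(-rΔt)=0.99006
t_7 payoffs: 83.2034 66.3503 39.5684 0.0000 0.0000 0.0000 0.0000 0.0000
t_6: node(6,0) S=36.0617 payoff=75.7483 vs cont=74.6371 → 75.7483 [stop]  node(6,1) S=57.3069 payoff=54.5031 vs cont=53.3918 → 54.5031 [stop]  node(6,2) S=91.0684 payoff=20.7416 vs cont=21.0042 → 21.0042 [wait]  node(6,3) S=144.7200 payoff=0.0000 vs cont=0.0000 → 0.0000 [wait]  node(6,4) S=229.9796 payoff=0.0000 vs cont=0.0000 → 0.0000 [wait]  node(6,5) S=365.4688 payoff=0.0000 vs cont=0.0000 → 0.0000 [wait]  node(6,6) S=580.7793 payoff=0.0000 vs cont=0.0000 → 0.0000 [wait]  ⇒ S*(6)=57.3069
t_5: node(5,0) S=45.4597 payoff=66.3503 vs cont=65.2391 → 66.3503 [stop]  node(5,1) S=72.2416 payoff=39.5684 vs cont=38.5777 → 39.5684 [stop]  node(5,2) S=114.8016 payoff=0.0000 vs cont=11.1497 → 11.1497 [wait]  node(5,3) S=182.4353 payoff=0.0000 vs cont=0.0000 → 0.0000 [wait]  node(5,4) S=289.9144 payoff=0.0000 vs cont=0.0000 → 0.0000 [wait]  node(5,5) S=460.7132 payoff=0.0000 vs cont=0.0000 → 0.0000 [wait]  ⇒ S*(5)=72.2416
t_4: node(4,0) S=57.3069 payoff=54.5031 vs cont=53.3918 → 54.5031 [stop]  node(4,1) S=91.0684 payoff=20.7416 vs cont=26.1245 → 26.1245 [wait]  node(4,2) S=144.7200 payoff=0.0000 vs cont=5.9186 → 5.9186 [wait]  node(4,3) S=229.9796 payoff=0.0000 vs cont=0.0000 → 0.0000 [wait]  node(4,4) S=365.4688 payoff=0.0000 vs cont=0.0000 → 0.0000 [wait]  ⇒ S*(4)=57.3069
t_3: node(3,0) S=72.2416 payoff=39.5684 vs cont=40.9291 → 40.9291 [wait]  node(3,1) S=114.8016 payoff=0.0000 vs cont=16.5857 → 16.5857 [wait]  node(3,2) S=182.4353 payoff=0.0000 vs cont=3.1418 → 3.1418 [wait]  node(3,3) S=289.9144 payoff=0.0000 vs cont=0.0000 → 0.0000 [wait]  ⇒ S*(3)=-
t_2: node(2,0) S=91.0684 payoff=20.7416 vs cont=29.3431 → 29.3431 [wait]  node(2,1) S=144.7200 payoff=0.0000 vs cont=10.2470 → 10.2470 [wait]  node(2,2) S=229.9796 payoff=0.0000 vs cont=1.6678 → 1.6678 [wait]  ⇒ S*(2)=-
t_1: node(1,0) S=114.8016 payoff=0.0000 vs cont=20.2820 → 20.2820 [wait]  node(1,1) S=182.4353 payoff=0.0000 vs cont=6.2053 → 6.2053 [wait]  ⇒ S*(1)=-
t_0: node(0,0) S=144.7200 payoff=0.0000 vs cont=13.6160 → 13.6160 [wait]  ⇒ S*(0)=-

price = 13.6160
boundary = - - - - 57.3069 72.2416 57.3069
tree:
13.6160
20.2820 6.2053
29.3431 10.2470 1.6678
40.9291 16.5857 3.1418 0.0000
54.5031 26.1245 5.9186 0.0000 0.0000
66.3503 39.5684 11.1497 0.0000 0.0000 0.0000
75.7483 54.5031 21.0042 0.0000 0.0000 0.0000 0.0000
83.2034 66.3503 39.5684 0.0000 0.0000 0.0000 0.0000 0.0000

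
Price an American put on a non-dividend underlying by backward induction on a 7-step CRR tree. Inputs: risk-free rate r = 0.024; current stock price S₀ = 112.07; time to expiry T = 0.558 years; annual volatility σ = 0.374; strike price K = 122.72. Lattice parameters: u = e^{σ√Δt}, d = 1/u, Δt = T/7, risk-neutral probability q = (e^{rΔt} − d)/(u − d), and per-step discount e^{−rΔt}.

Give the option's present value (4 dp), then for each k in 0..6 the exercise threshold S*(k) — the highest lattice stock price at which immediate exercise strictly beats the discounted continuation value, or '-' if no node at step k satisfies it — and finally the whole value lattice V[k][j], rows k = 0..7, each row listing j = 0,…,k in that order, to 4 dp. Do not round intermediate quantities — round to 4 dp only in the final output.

price = 17.9661
boundary = - - - 81.6418 90.7343 81.6418 90.7343
tree:
17.9661
24.5908 10.9372
32.4500 16.2650 5.2703
41.0782 23.3312 8.7561 1.5552
49.2595 31.9857 14.1479 3.0120 0.0000
56.6210 41.0782 21.9580 5.8334 0.0000 0.0000
63.2448 49.2595 31.9857 11.2977 0.0000 0.0000 0.0000
69.2048 56.6210 41.0782 21.8806 0.0000 0.0000 0.0000 0.0000

Δt=0.07971  u=1.11137  d=0.89979  q=0.48268  discount=0.99809
step 7 (expiry): payoffs max(K−S,0) = 69.2048 56.6210 41.0782 21.8806 0.0000 0.0000 0.0000 0.0000
step 6: (k=6,j=0): S=59.4752, (K−S)⁺=63.2448, hold=63.0103 ⇒ V=63.2448 exercise | (k=6,j=1): S=73.4605, (K−S)⁺=49.2595, hold=49.0250 ⇒ V=49.2595 exercise | (k=6,j=2): S=90.7343, (K−S)⁺=31.9857, hold=31.7511 ⇒ V=31.9857 exercise | (k=6,j=3): S=112.0700, (K−S)⁺=10.6500, hold=11.2977 ⇒ V=11.2977 continue | (k=6,j=4): S=138.4227, (K−S)⁺=0.0000, hold=0.0000 ⇒ V=0.0000 continue | (k=6,j=5): S=170.9721, (K−S)⁺=0.0000, hold=0.0000 ⇒ V=0.0000 continue | (k=6,j=6): S=211.1752, (K−S)⁺=0.0000, hold=0.0000 ⇒ V=0.0000 continue  boundary S*=90.7343
step 5: (k=5,j=0): S=66.0990, (K−S)⁺=56.6210, hold=56.3865 ⇒ V=56.6210 exercise | (k=5,j=1): S=81.6418, (K−S)⁺=41.0782, hold=40.8436 ⇒ V=41.0782 exercise | (k=5,j=2): S=100.8394, (K−S)⁺=21.8806, hold=21.9580 ⇒ V=21.9580 continue | (k=5,j=3): S=124.5513, (K−S)⁺=0.0000, hold=5.8334 ⇒ V=5.8334 continue | (k=5,j=4): S=153.8389, (K−S)⁺=0.0000, hold=0.0000 ⇒ V=0.0000 continue | (k=5,j=5): S=190.0133, (K−S)⁺=0.0000, hold=0.0000 ⇒ V=0.0000 continue  boundary S*=81.6418
step 4: (k=4,j=0): S=73.4605, (K−S)⁺=49.2595, hold=49.0250 ⇒ V=49.2595 exercise | (k=4,j=1): S=90.7343, (K−S)⁺=31.9857, hold=31.7885 ⇒ V=31.9857 exercise | (k=4,j=2): S=112.0700, (K−S)⁺=10.6500, hold=14.1479 ⇒ V=14.1479 continue | (k=4,j=3): S=138.4227, (K−S)⁺=0.0000, hold=3.0120 ⇒ V=3.0120 continue | (k=4,j=4): S=170.9721, (K−S)⁺=0.0000, hold=0.0000 ⇒ V=0.0000 continue  boundary S*=90.7343
step 3: (k=3,j=0): S=81.6418, (K−S)⁺=41.0782, hold=40.8436 ⇒ V=41.0782 exercise | (k=3,j=1): S=100.8394, (K−S)⁺=21.8806, hold=23.3312 ⇒ V=23.3312 continue | (k=3,j=2): S=124.5513, (K−S)⁺=0.0000, hold=8.7561 ⇒ V=8.7561 continue | (k=3,j=3): S=153.8389, (K−S)⁺=0.0000, hold=1.5552 ⇒ V=1.5552 continue  boundary S*=81.6418
step 2: (k=2,j=0): S=90.7343, (K−S)⁺=31.9857, hold=32.4500 ⇒ V=32.4500 continue | (k=2,j=1): S=112.0700, (K−S)⁺=10.6500, hold=16.2650 ⇒ V=16.2650 continue | (k=2,j=2): S=138.4227, (K−S)⁺=0.0000, hold=5.2703 ⇒ V=5.2703 continue  boundary S*=-
step 1: (k=1,j=0): S=100.8394, (K−S)⁺=21.8806, hold=24.5908 ⇒ V=24.5908 continue | (k=1,j=1): S=124.5513, (K−S)⁺=0.0000, hold=10.9372 ⇒ V=10.9372 continue  boundary S*=-
step 0: (k=0,j=0): S=112.0700, (K−S)⁺=10.6500, hold=17.9661 ⇒ V=17.9661 continue  boundary S*=-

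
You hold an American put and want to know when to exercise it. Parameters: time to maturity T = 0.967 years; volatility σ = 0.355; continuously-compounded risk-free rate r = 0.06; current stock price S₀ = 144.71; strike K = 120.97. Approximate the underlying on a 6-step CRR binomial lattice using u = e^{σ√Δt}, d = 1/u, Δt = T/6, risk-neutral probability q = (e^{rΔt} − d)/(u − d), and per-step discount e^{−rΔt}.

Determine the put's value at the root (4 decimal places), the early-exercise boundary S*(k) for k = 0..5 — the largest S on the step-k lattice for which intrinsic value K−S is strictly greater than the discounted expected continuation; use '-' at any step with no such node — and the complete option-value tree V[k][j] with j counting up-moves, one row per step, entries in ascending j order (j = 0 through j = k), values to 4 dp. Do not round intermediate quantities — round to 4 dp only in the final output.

Δt=0.16117, u=1.15317, d=0.86717, q=0.49841, disc=e^(-rΔt)=0.99038
k=6 terminal: V=max(K-S,0) → 59.4335 39.1383 12.1497 0.0000 0.0000 0.0000 0.0000
k=5: j=0 S=70.9622 intr=50.0078 cont=48.8436 V=50.0078[EX]; j=1 S=94.3661 intr=26.6039 cont=25.4398 V=26.6039[EX]; j=2 S=125.4886 intr=0.0000 cont=6.0355 V=6.0355[hold]; j=3 S=166.8756 intr=0.0000 cont=0.0000 V=0.0000[hold]; j=4 S=221.9123 intr=0.0000 cont=0.0000 V=0.0000[hold]; j=5 S=295.1004 intr=0.0000 cont=0.0000 V=0.0000[hold]  S*(5)=94.3661
k=4: j=0 S=81.8317 intr=39.1383 cont=37.9742 V=39.1383[EX]; j=1 S=108.8203 intr=12.1497 cont=16.1952 V=16.1952[hold]; j=2 S=144.7100 intr=0.0000 cont=2.9983 V=2.9983[hold]; j=3 S=192.4363 intr=0.0000 cont=0.0000 V=0.0000[hold]; j=4 S=255.9031 intr=0.0000 cont=0.0000 V=0.0000[hold]  S*(4)=81.8317
k=3: j=0 S=94.3661 intr=26.6039 cont=27.4367 V=27.4367[hold]; j=1 S=125.4886 intr=0.0000 cont=9.5252 V=9.5252[hold]; j=2 S=166.8756 intr=0.0000 cont=1.4894 V=1.4894[hold]; j=3 S=221.9123 intr=0.0000 cont=0.0000 V=0.0000[hold]  S*(3)=-
k=2: j=0 S=108.8203 intr=12.1497 cont=18.3314 V=18.3314[hold]; j=1 S=144.7100 intr=0.0000 cont=5.4670 V=5.4670[hold]; j=2 S=192.4363 intr=0.0000 cont=0.7399 V=0.7399[hold]  S*(2)=-
k=1: j=0 S=125.4886 intr=0.0000 cont=11.8050 V=11.8050[hold]; j=1 S=166.8756 intr=0.0000 cont=3.0810 V=3.0810[hold]  S*(1)=-
k=0: j=0 S=144.7100 intr=0.0000 cont=7.3852 V=7.3852[hold]  S*(0)=-

price = 7.3852
boundary = - - - - 81.8317 94.3661
tree:
7.3852
11.8050 3.0810
18.3314 5.4670 0.7399
27.4367 9.5252 1.4894 0.0000
39.1383 16.1952 2.9983 0.0000 0.0000
50.0078 26.6039 6.0355 0.0000 0.0000 0.0000
59.4335 39.1383 12.1497 0.0000 0.0000 0.0000 0.0000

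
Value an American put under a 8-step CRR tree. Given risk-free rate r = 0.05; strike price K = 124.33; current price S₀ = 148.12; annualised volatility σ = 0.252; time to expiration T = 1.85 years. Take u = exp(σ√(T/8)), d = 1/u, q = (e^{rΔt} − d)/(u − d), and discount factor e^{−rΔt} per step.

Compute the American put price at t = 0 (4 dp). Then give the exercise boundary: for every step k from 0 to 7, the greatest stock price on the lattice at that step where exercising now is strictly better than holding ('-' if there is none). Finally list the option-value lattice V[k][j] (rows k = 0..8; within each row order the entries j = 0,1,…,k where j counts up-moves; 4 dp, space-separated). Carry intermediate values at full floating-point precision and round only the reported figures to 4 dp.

Δt=0.23125  u=1.12883  d=0.88587  q=0.51761  discount=0.98850
step 8 (expiry): payoffs max(K−S,0) = 68.1501 52.7422 33.1085 8.0900 0.0000 0.0000 0.0000 0.0000 0.0000
step 7: (k=7,j=0): S=63.4177, (K−S)⁺=60.9123, hold=59.4831 ⇒ V=60.9123 exercise | (k=7,j=1): S=80.8106, (K−S)⁺=43.5194, hold=42.0901 ⇒ V=43.5194 exercise | (k=7,j=2): S=102.9737, (K−S)⁺=21.3563, hold=19.9270 ⇒ V=21.3563 exercise | (k=7,j=3): S=131.2153, (K−S)⁺=0.0000, hold=3.8577 ⇒ V=3.8577 continue | (k=7,j=4): S=167.2025, (K−S)⁺=0.0000, hold=0.0000 ⇒ V=0.0000 continue | (k=7,j=5): S=213.0595, (K−S)⁺=0.0000, hold=0.0000 ⇒ V=0.0000 continue | (k=7,j=6): S=271.4933, (K−S)⁺=0.0000, hold=0.0000 ⇒ V=0.0000 continue | (k=7,j=7): S=345.9531, (K−S)⁺=0.0000, hold=0.0000 ⇒ V=0.0000 continue  boundary S*=102.9737
step 6: (k=6,j=0): S=71.5878, (K−S)⁺=52.7422, hold=51.3129 ⇒ V=52.7422 exercise | (k=6,j=1): S=91.2215, (K−S)⁺=33.1085, hold=31.6792 ⇒ V=33.1085 exercise | (k=6,j=2): S=116.2400, (K−S)⁺=8.0900, hold=12.1575 ⇒ V=12.1575 continue | (k=6,j=3): S=148.1200, (K−S)⁺=0.0000, hold=1.8395 ⇒ V=1.8395 continue | (k=6,j=4): S=188.7434, (K−S)⁺=0.0000, hold=0.0000 ⇒ V=0.0000 continue | (k=6,j=5): S=240.5083, (K−S)⁺=0.0000, hold=0.0000 ⇒ V=0.0000 continue | (k=6,j=6): S=306.4701, (K−S)⁺=0.0000, hold=0.0000 ⇒ V=0.0000 continue  boundary S*=91.2215
step 5: (k=5,j=0): S=80.8106, (K−S)⁺=43.5194, hold=42.0901 ⇒ V=43.5194 exercise | (k=5,j=1): S=102.9737, (K−S)⁺=21.3563, hold=22.0081 ⇒ V=22.0081 continue | (k=5,j=2): S=131.2153, (K−S)⁺=0.0000, hold=6.7385 ⇒ V=6.7385 continue | (k=5,j=3): S=167.2025, (K−S)⁺=0.0000, hold=0.8772 ⇒ V=0.8772 continue | (k=5,j=4): S=213.0595, (K−S)⁺=0.0000, hold=0.0000 ⇒ V=0.0000 continue | (k=5,j=5): S=271.4933, (K−S)⁺=0.0000, hold=0.0000 ⇒ V=0.0000 continue  boundary S*=80.8106
step 4: (k=4,j=0): S=91.2215, (K−S)⁺=33.1085, hold=32.0127 ⇒ V=33.1085 exercise | (k=4,j=1): S=116.2400, (K−S)⁺=8.0900, hold=13.9423 ⇒ V=13.9423 continue | (k=4,j=2): S=148.1200, (K−S)⁺=0.0000, hold=3.6620 ⇒ V=3.6620 continue | (k=4,j=3): S=188.7434, (K−S)⁺=0.0000, hold=0.4183 ⇒ V=0.4183 continue | (k=4,j=4): S=240.5083, (K−S)⁺=0.0000, hold=0.0000 ⇒ V=0.0000 continue  boundary S*=91.2215
step 3: (k=3,j=0): S=102.9737, (K−S)⁺=21.3563, hold=22.9213 ⇒ V=22.9213 continue | (k=3,j=1): S=131.2153, (K−S)⁺=0.0000, hold=8.5220 ⇒ V=8.5220 continue | (k=3,j=2): S=167.2025, (K−S)⁺=0.0000, hold=1.9602 ⇒ V=1.9602 continue | (k=3,j=3): S=213.0595, (K−S)⁺=0.0000, hold=0.1995 ⇒ V=0.1995 continue  boundary S*=-
step 2: (k=2,j=0): S=116.2400, (K−S)⁺=8.0900, hold=15.2903 ⇒ V=15.2903 continue | (k=2,j=1): S=148.1200, (K−S)⁺=0.0000, hold=5.0667 ⇒ V=5.0667 continue | (k=2,j=2): S=188.7434, (K−S)⁺=0.0000, hold=1.0368 ⇒ V=1.0368 continue  boundary S*=-
step 1: (k=1,j=0): S=131.2153, (K−S)⁺=0.0000, hold=9.8835 ⇒ V=9.8835 continue | (k=1,j=1): S=167.2025, (K−S)⁺=0.0000, hold=2.9465 ⇒ V=2.9465 continue  boundary S*=-
step 0: (k=0,j=0): S=148.1200, (K−S)⁺=0.0000, hold=6.2205 ⇒ V=6.2205 continue  boundary S*=-

price = 6.2205
boundary = - - - - 91.2215 80.8106 91.2215 102.9737
tree:
6.2205
9.8835 2.9465
15.2903 5.0667 1.0368
22.9213 8.5220 1.9602 0.1995
33.1085 13.9423 3.6620 0.4183 0.0000
43.5194 22.0081 6.7385 0.8772 0.0000 0.0000
52.7422 33.1085 12.1575 1.8395 0.0000 0.0000 0.0000
60.9123 43.5194 21.3563 3.8577 0.0000 0.0000 0.0000 0.0000
68.1501 52.7422 33.1085 8.0900 0.0000 0.0000 0.0000 0.0000 0.0000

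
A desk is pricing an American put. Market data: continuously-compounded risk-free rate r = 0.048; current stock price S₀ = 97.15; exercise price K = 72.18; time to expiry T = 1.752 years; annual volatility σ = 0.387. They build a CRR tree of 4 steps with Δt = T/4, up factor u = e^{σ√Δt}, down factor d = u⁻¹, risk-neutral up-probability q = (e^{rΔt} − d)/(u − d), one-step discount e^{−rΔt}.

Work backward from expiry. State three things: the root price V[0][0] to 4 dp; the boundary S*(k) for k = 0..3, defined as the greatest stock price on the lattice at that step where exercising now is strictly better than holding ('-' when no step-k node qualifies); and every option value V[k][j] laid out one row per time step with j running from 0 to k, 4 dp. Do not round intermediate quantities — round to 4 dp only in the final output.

Δt=0.43800  u=1.29191  d=0.77405  q=0.47734  discount=0.97920
step 4 (expiry): payoffs max(K−S,0) = 37.3052 13.9727 0.0000 0.0000 0.0000
step 3: (k=3,j=0): S=45.0552, (K−S)⁺=27.1248, hold=25.6231 ⇒ V=27.1248 exercise | (k=3,j=1): S=75.1987, (K−S)⁺=0.0000, hold=7.1510 ⇒ V=7.1510 continue | (k=3,j=2): S=125.5092, (K−S)⁺=0.0000, hold=0.0000 ⇒ V=0.0000 continue | (k=3,j=3): S=209.4791, (K−S)⁺=0.0000, hold=0.0000 ⇒ V=0.0000 continue  boundary S*=45.0552
step 2: (k=2,j=0): S=58.2073, (K−S)⁺=13.9727, hold=17.2245 ⇒ V=17.2245 continue | (k=2,j=1): S=97.1500, (K−S)⁺=0.0000, hold=3.6597 ⇒ V=3.6597 continue | (k=2,j=2): S=162.1467, (K−S)⁺=0.0000, hold=0.0000 ⇒ V=0.0000 continue  boundary S*=-
step 1: (k=1,j=0): S=75.1987, (K−S)⁺=0.0000, hold=10.5258 ⇒ V=10.5258 continue | (k=1,j=1): S=125.5092, (K−S)⁺=0.0000, hold=1.8730 ⇒ V=1.8730 continue  boundary S*=-
step 0: (k=0,j=0): S=97.1500, (K−S)⁺=0.0000, hold=6.2624 ⇒ V=6.2624 continue  boundary S*=-

price = 6.2624
boundary = - - - 45.0552
tree:
6.2624
10.5258 1.8730
17.2245 3.6597 0.0000
27.1248 7.1510 0.0000 0.0000
37.3052 13.9727 0.0000 0.0000 0.0000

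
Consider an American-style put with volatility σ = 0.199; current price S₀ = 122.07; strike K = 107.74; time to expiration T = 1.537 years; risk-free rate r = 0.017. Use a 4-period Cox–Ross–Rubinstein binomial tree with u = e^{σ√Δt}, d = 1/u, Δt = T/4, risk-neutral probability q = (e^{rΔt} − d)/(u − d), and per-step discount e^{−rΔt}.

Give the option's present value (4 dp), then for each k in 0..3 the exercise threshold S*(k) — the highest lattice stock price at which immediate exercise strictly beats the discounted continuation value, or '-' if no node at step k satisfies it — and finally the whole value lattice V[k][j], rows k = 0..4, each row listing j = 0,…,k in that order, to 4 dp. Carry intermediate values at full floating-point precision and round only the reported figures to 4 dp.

price = 5.2428
boundary = - - - 84.3122
tree:
5.2428
8.9364 1.5543
14.7871 3.1023 0.0000
23.4278 6.1919 0.0000 0.0000
33.2123 12.3587 0.0000 0.0000 0.0000

params: Δt=0.38425 u=1.13129 d=0.88395 q=0.49570 e^(-rΔt)=0.99349
t_4 payoffs: 33.2123 12.3587 0.0000 0.0000 0.0000
t_3: node(3,0) S=84.3122 payoff=23.4278 vs cont=22.7263 → 23.4278 [stop]  node(3,1) S=107.9037 payoff=0.0000 vs cont=6.1919 → 6.1919 [wait]  node(3,2) S=138.0962 payoff=0.0000 vs cont=0.0000 → 0.0000 [wait]  node(3,3) S=176.7369 payoff=0.0000 vs cont=0.0000 → 0.0000 [wait]  ⇒ S*(3)=84.3122
t_2: node(2,0) S=95.3813 payoff=12.3587 vs cont=14.7871 → 14.7871 [wait]  node(2,1) S=122.0700 payoff=0.0000 vs cont=3.1023 → 3.1023 [wait]  node(2,2) S=156.2264 payoff=0.0000 vs cont=0.0000 → 0.0000 [wait]  ⇒ S*(2)=-
t_1: node(1,0) S=107.9037 payoff=0.0000 vs cont=8.9364 → 8.9364 [wait]  node(1,1) S=138.0962 payoff=0.0000 vs cont=1.5543 → 1.5543 [wait]  ⇒ S*(1)=-
t_0: node(0,0) S=122.0700 payoff=0.0000 vs cont=5.2428 → 5.2428 [wait]  ⇒ S*(0)=-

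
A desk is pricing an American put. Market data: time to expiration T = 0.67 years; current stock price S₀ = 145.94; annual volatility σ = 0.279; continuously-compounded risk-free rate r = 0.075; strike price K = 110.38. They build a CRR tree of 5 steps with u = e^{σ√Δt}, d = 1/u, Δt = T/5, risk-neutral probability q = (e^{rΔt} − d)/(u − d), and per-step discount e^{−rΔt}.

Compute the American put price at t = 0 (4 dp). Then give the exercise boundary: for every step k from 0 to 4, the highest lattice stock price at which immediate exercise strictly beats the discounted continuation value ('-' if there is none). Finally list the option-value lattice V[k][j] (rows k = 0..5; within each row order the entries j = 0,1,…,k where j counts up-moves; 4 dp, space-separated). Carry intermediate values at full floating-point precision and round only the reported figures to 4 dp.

price = 0.9634
boundary = - - - - 96.9963
tree:
0.9634
1.8832 0.1458
3.6547 0.3094 0.0000
7.0310 0.6564 0.0000 0.0000
13.3837 1.3924 0.0000 0.0000 0.0000
22.8010 2.9539 0.0000 0.0000 0.0000 0.0000

Δt=0.13400, u=1.10753, d=0.90291, q=0.52385, disc=e^(-rΔt)=0.99000
k=5 terminal: V=max(K-S,0) → 22.8010 2.9539 0.0000 0.0000 0.0000 0.0000
k=4: j=0 S=96.9963 intr=13.3837 cont=12.2800 V=13.3837[EX]; j=1 S=118.9775 intr=0.0000 cont=1.3924 V=1.3924[hold]; j=2 S=145.9400 intr=0.0000 cont=0.0000 V=0.0000[hold]; j=3 S=179.0128 intr=0.0000 cont=0.0000 V=0.0000[hold]; j=4 S=219.5804 intr=0.0000 cont=0.0000 V=0.0000[hold]  S*(4)=96.9963
k=3: j=0 S=107.4261 intr=2.9539 cont=7.0310 V=7.0310[hold]; j=1 S=131.7709 intr=0.0000 cont=0.6564 V=0.6564[hold]; j=2 S=161.6327 intr=0.0000 cont=0.0000 V=0.0000[hold]; j=3 S=198.2617 intr=0.0000 cont=0.0000 V=0.0000[hold]  S*(3)=-
k=2: j=0 S=118.9775 intr=0.0000 cont=3.6547 V=3.6547[hold]; j=1 S=145.9400 intr=0.0000 cont=0.3094 V=0.3094[hold]; j=2 S=179.0128 intr=0.0000 cont=0.0000 V=0.0000[hold]  S*(2)=-
k=1: j=0 S=131.7709 intr=0.0000 cont=1.8832 V=1.8832[hold]; j=1 S=161.6327 intr=0.0000 cont=0.1458 V=0.1458[hold]  S*(1)=-
k=0: j=0 S=145.9400 intr=0.0000 cont=0.9634 V=0.9634[hold]  S*(0)=-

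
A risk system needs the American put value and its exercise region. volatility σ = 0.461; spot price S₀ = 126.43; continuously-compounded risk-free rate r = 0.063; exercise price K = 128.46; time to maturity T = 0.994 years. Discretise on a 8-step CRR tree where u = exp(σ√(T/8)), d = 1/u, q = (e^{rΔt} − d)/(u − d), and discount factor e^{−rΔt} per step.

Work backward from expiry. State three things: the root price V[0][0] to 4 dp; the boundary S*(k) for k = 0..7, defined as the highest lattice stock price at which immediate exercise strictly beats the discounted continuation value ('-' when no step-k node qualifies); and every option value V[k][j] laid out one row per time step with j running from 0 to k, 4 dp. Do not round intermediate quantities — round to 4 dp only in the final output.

params: Δt=0.12425 u=1.17645 d=0.85002 q=0.48354 e^(-rΔt)=0.99220
t_8 payoffs: 94.0034 80.7711 62.4573 37.1106 2.0300 0.0000 0.0000 0.0000 0.0000
t_7: node(7,0) S=40.5364 payoff=87.9236 vs cont=86.9220 → 87.9236 [stop]  node(7,1) S=56.1034 payoff=72.3566 vs cont=71.3550 → 72.3566 [stop]  node(7,2) S=77.6486 payoff=50.8114 vs cont=49.8098 → 50.8114 [stop]  node(7,3) S=107.4677 payoff=20.9923 vs cont=19.9907 → 20.9923 [stop]  node(7,4) S=148.7381 payoff=0.0000 vs cont=1.0402 → 1.0402 [wait]  node(7,5) S=205.8575 payoff=0.0000 vs cont=0.0000 → 0.0000 [wait]  node(7,6) S=284.9121 payoff=0.0000 vs cont=0.0000 → 0.0000 [wait]  node(7,7) S=394.3259 payoff=0.0000 vs cont=0.0000 → 0.0000 [wait]  ⇒ S*(7)=107.4677
t_6: node(6,0) S=47.6889 payoff=80.7711 vs cont=79.7695 → 80.7711 [stop]  node(6,1) S=66.0027 payoff=62.4573 vs cont=61.4557 → 62.4573 [stop]  node(6,2) S=91.3494 payoff=37.1106 vs cont=36.1089 → 37.1106 [stop]  node(6,3) S=126.4300 payoff=2.0300 vs cont=11.2563 → 11.2563 [wait]  node(6,4) S=174.9824 payoff=0.0000 vs cont=0.5331 → 0.5331 [wait]  node(6,5) S=242.1803 payoff=0.0000 vs cont=0.0000 → 0.0000 [wait]  node(6,6) S=335.1839 payoff=0.0000 vs cont=0.0000 → 0.0000 [wait]  ⇒ S*(6)=91.3494
t_5: node(5,0) S=56.1034 payoff=72.3566 vs cont=71.3550 → 72.3566 [stop]  node(5,1) S=77.6486 payoff=50.8114 vs cont=49.8098 → 50.8114 [stop]  node(5,2) S=107.4677 payoff=20.9923 vs cont=24.4171 → 24.4171 [wait]  node(5,3) S=148.7381 payoff=0.0000 vs cont=6.0238 → 6.0238 [wait]  node(5,4) S=205.8575 payoff=0.0000 vs cont=0.2732 → 0.2732 [wait]  node(5,5) S=284.9121 payoff=0.0000 vs cont=0.0000 → 0.0000 [wait]  ⇒ S*(5)=77.6486
t_4: node(4,0) S=66.0027 payoff=62.4573 vs cont=61.4557 → 62.4573 [stop]  node(4,1) S=91.3494 payoff=37.1106 vs cont=37.7521 → 37.7521 [wait]  node(4,2) S=126.4300 payoff=2.0300 vs cont=15.4022 → 15.4022 [wait]  node(4,3) S=174.9824 payoff=0.0000 vs cont=3.2179 → 3.2179 [wait]  node(4,4) S=242.1803 payoff=0.0000 vs cont=0.1400 → 0.1400 [wait]  ⇒ S*(4)=66.0027
t_3: node(3,0) S=77.6486 payoff=50.8114 vs cont=50.1175 → 50.8114 [stop]  node(3,1) S=107.4677 payoff=20.9923 vs cont=26.7350 → 26.7350 [wait]  node(3,2) S=148.7381 payoff=0.0000 vs cont=9.4365 → 9.4365 [wait]  node(3,3) S=205.8575 payoff=0.0000 vs cont=1.7161 → 1.7161 [wait]  ⇒ S*(3)=77.6486
t_2: node(2,0) S=91.3494 payoff=37.1106 vs cont=38.8641 → 38.8641 [wait]  node(2,1) S=126.4300 payoff=2.0300 vs cont=18.2272 → 18.2272 [wait]  node(2,2) S=174.9824 payoff=0.0000 vs cont=5.6589 → 5.6589 [wait]  ⇒ S*(2)=-
t_1: node(1,0) S=107.4677 payoff=20.9923 vs cont=28.6602 → 28.6602 [wait]  node(1,1) S=148.7381 payoff=0.0000 vs cont=12.0552 → 12.0552 [wait]  ⇒ S*(1)=-
t_0: node(0,0) S=126.4300 payoff=2.0300 vs cont=20.4702 → 20.4702 [wait]  ⇒ S*(0)=-

price = 20.4702
boundary = - - - 77.6486 66.0027 77.6486 91.3494 107.4677
tree:
20.4702
28.6602 12.0552
38.8641 18.2272 5.6589
50.8114 26.7350 9.4365 1.7161
62.4573 37.7521 15.4022 3.2179 0.1400
72.3566 50.8114 24.4171 6.0238 0.2732 0.0000
80.7711 62.4573 37.1106 11.2563 0.5331 0.0000 0.0000
87.9236 72.3566 50.8114 20.9923 1.0402 0.0000 0.0000 0.0000
94.0034 80.7711 62.4573 37.1106 2.0300 0.0000 0.0000 0.0000 0.0000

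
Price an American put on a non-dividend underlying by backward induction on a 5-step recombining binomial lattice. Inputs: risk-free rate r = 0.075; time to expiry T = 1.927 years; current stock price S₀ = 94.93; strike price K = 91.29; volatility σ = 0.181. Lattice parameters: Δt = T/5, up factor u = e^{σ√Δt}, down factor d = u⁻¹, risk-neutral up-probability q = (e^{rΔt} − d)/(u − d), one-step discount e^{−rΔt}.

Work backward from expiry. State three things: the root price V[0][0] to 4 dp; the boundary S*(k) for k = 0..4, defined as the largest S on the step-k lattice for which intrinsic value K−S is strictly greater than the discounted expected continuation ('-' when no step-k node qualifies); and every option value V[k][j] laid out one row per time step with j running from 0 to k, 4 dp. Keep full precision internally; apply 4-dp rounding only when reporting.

price = 3.9925
boundary = - - 75.8235 67.7648 75.8235
tree:
3.9925
7.9890 1.5465
15.4665 3.4377 0.3724
23.5252 7.4361 0.9635 0.0000
30.7275 15.4665 2.4927 0.0000 0.0000
37.1642 23.5252 6.4494 0.0000 0.0000 0.0000

Δt=0.38540  u=1.11892  d=0.89372  q=0.60216  discount=0.97151
step 5 (expiry): payoffs max(K−S,0) = 37.1642 23.5252 6.4494 0.0000 0.0000 0.0000
step 4: (k=4,j=0): S=60.5625, (K−S)⁺=30.7275, hold=28.1265 ⇒ V=30.7275 exercise | (k=4,j=1): S=75.8235, (K−S)⁺=15.4665, hold=12.8656 ⇒ V=15.4665 exercise | (k=4,j=2): S=94.9300, (K−S)⁺=0.0000, hold=2.4927 ⇒ V=2.4927 continue | (k=4,j=3): S=118.8511, (K−S)⁺=0.0000, hold=0.0000 ⇒ V=0.0000 continue | (k=4,j=4): S=148.8000, (K−S)⁺=0.0000, hold=0.0000 ⇒ V=0.0000 continue  boundary S*=75.8235
step 3: (k=3,j=0): S=67.7648, (K−S)⁺=23.5252, hold=20.9243 ⇒ V=23.5252 exercise | (k=3,j=1): S=84.8406, (K−S)⁺=6.4494, hold=7.4361 ⇒ V=7.4361 continue | (k=3,j=2): S=106.2193, (K−S)⁺=0.0000, hold=0.9635 ⇒ V=0.9635 continue | (k=3,j=3): S=132.9851, (K−S)⁺=0.0000, hold=0.0000 ⇒ V=0.0000 continue  boundary S*=67.7648
step 2: (k=2,j=0): S=75.8235, (K−S)⁺=15.4665, hold=13.4428 ⇒ V=15.4665 exercise | (k=2,j=1): S=94.9300, (K−S)⁺=0.0000, hold=3.4377 ⇒ V=3.4377 continue | (k=2,j=2): S=118.8511, (K−S)⁺=0.0000, hold=0.3724 ⇒ V=0.3724 continue  boundary S*=75.8235
step 1: (k=1,j=0): S=84.8406, (K−S)⁺=6.4494, hold=7.9890 ⇒ V=7.9890 continue | (k=1,j=1): S=106.2193, (K−S)⁺=0.0000, hold=1.5465 ⇒ V=1.5465 continue  boundary S*=-
step 0: (k=0,j=0): S=94.9300, (K−S)⁺=0.0000, hold=3.9925 ⇒ V=3.9925 continue  boundary S*=-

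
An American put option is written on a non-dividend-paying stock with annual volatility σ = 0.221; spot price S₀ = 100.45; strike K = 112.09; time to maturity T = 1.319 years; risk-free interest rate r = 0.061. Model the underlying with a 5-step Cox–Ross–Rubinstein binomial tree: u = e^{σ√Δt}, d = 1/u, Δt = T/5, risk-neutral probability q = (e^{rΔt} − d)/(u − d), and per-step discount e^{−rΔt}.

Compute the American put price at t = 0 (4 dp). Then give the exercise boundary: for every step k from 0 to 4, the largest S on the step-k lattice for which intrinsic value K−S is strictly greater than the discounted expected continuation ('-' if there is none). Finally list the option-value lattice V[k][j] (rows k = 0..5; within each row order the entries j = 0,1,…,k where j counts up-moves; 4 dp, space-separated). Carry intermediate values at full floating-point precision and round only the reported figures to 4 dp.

params: Δt=0.26380 u=1.12020 d=0.89270 q=0.54296 e^(-rΔt)=0.98404
t_5 payoffs: 55.1433 40.6303 22.4187 0.0000 0.0000 0.0000
t_4: node(4,0) S=63.7918 payoff=48.2982 vs cont=46.5089 → 48.2982 [stop]  node(4,1) S=80.0493 payoff=32.0407 vs cont=30.2514 → 32.0407 [stop]  node(4,2) S=100.4500 payoff=11.6400 vs cont=10.0827 → 11.6400 [stop]  node(4,3) S=126.0499 payoff=0.0000 vs cont=0.0000 → 0.0000 [wait]  node(4,4) S=158.1740 payoff=0.0000 vs cont=0.0000 → 0.0000 [wait]  ⇒ S*(4)=100.4500
t_3: node(3,0) S=71.4597 payoff=40.6303 vs cont=38.8410 → 40.6303 [stop]  node(3,1) S=89.6713 payoff=22.4187 vs cont=20.6294 → 22.4187 [stop]  node(3,2) S=112.5243 payoff=0.0000 vs cont=5.2351 → 5.2351 [wait]  node(3,3) S=141.2013 payoff=0.0000 vs cont=0.0000 → 0.0000 [wait]  ⇒ S*(3)=89.6713
t_2: node(2,0) S=80.0493 payoff=32.0407 vs cont=30.2514 → 32.0407 [stop]  node(2,1) S=100.4500 payoff=11.6400 vs cont=12.8798 → 12.8798 [wait]  node(2,2) S=126.0499 payoff=0.0000 vs cont=2.3545 → 2.3545 [wait]  ⇒ S*(2)=80.0493
t_1: node(1,0) S=89.6713 payoff=22.4187 vs cont=21.2918 → 22.4187 [stop]  node(1,1) S=112.5243 payoff=0.0000 vs cont=7.0506 → 7.0506 [wait]  ⇒ S*(1)=89.6713
t_0: node(0,0) S=100.4500 payoff=11.6400 vs cont=13.8498 → 13.8498 [wait]  ⇒ S*(0)=-

price = 13.8498
boundary = - 89.6713 80.0493 89.6713 100.4500
tree:
13.8498
22.4187 7.0506
32.0407 12.8798 2.3545
40.6303 22.4187 5.2351 0.0000
48.2982 32.0407 11.6400 0.0000 0.0000
55.1433 40.6303 22.4187 0.0000 0.0000 0.0000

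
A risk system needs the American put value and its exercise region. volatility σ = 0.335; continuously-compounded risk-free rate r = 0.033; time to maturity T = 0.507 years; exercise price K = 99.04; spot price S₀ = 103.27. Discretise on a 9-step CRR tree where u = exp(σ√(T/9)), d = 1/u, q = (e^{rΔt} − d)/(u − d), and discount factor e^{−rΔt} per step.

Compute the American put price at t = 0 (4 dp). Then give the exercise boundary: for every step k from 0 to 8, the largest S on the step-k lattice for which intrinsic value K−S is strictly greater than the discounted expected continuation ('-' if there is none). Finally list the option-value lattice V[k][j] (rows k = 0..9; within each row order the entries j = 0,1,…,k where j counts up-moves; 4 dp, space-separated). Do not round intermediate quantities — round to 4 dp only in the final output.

price = 7.1350
boundary = - - - - - 69.3934 75.1362 81.3543 88.0870
tree:
7.1350
10.0995 4.0990
13.9082 6.2023 1.9412
18.5630 9.1511 3.1788 0.6697
23.9170 13.1011 5.1045 1.2012 0.1230
29.6466 18.0874 7.9985 2.1335 0.2425 0.0000
34.9505 23.9038 12.1459 3.7434 0.4781 0.0000 0.0000
39.8490 29.6466 17.6857 6.4679 0.9425 0.0000 0.0000 0.0000
44.3731 34.9505 23.9038 10.9530 1.8581 0.0000 0.0000 0.0000 0.0000
48.5514 39.8490 29.6466 17.6857 3.6632 0.0000 0.0000 0.0000 0.0000 0.0000

Δt=0.05633  u=1.08276  d=0.92357  q=0.49182  discount=0.99814
step 9 (expiry): payoffs max(K−S,0) = 48.5514 39.8490 29.6466 17.6857 3.6632 0.0000 0.0000 0.0000 0.0000 0.0000
step 8: (k=8,j=0): S=54.6669, (K−S)⁺=44.3731, hold=44.1892 ⇒ V=44.3731 exercise | (k=8,j=1): S=64.0895, (K−S)⁺=34.9505, hold=34.7666 ⇒ V=34.9505 exercise | (k=8,j=2): S=75.1362, (K−S)⁺=23.9038, hold=23.7198 ⇒ V=23.9038 exercise | (k=8,j=3): S=88.0870, (K−S)⁺=10.9530, hold=10.7691 ⇒ V=10.9530 exercise | (k=8,j=4): S=103.2700, (K−S)⁺=0.0000, hold=1.8581 ⇒ V=1.8581 continue | (k=8,j=5): S=121.0700, (K−S)⁺=0.0000, hold=0.0000 ⇒ V=0.0000 continue | (k=8,j=6): S=141.9381, (K−S)⁺=0.0000, hold=0.0000 ⇒ V=0.0000 continue | (k=8,j=7): S=166.4031, (K−S)⁺=0.0000, hold=0.0000 ⇒ V=0.0000 continue | (k=8,j=8): S=195.0850, (K−S)⁺=0.0000, hold=0.0000 ⇒ V=0.0000 continue  boundary S*=88.0870
step 7: (k=7,j=0): S=59.1910, (K−S)⁺=39.8490, hold=39.6651 ⇒ V=39.8490 exercise | (k=7,j=1): S=69.3934, (K−S)⁺=29.6466, hold=29.4627 ⇒ V=29.6466 exercise | (k=7,j=2): S=81.3543, (K−S)⁺=17.6857, hold=17.5018 ⇒ V=17.6857 exercise | (k=7,j=3): S=95.3768, (K−S)⁺=3.6632, hold=6.4679 ⇒ V=6.4679 continue | (k=7,j=4): S=111.8164, (K−S)⁺=0.0000, hold=0.9425 ⇒ V=0.9425 continue | (k=7,j=5): S=131.0895, (K−S)⁺=0.0000, hold=0.0000 ⇒ V=0.0000 continue | (k=7,j=6): S=153.6846, (K−S)⁺=0.0000, hold=0.0000 ⇒ V=0.0000 continue | (k=7,j=7): S=180.1742, (K−S)⁺=0.0000, hold=0.0000 ⇒ V=0.0000 continue  boundary S*=81.3543
step 6: (k=6,j=0): S=64.0895, (K−S)⁺=34.9505, hold=34.7666 ⇒ V=34.9505 exercise | (k=6,j=1): S=75.1362, (K−S)⁺=23.9038, hold=23.7198 ⇒ V=23.9038 exercise | (k=6,j=2): S=88.0870, (K−S)⁺=10.9530, hold=12.1459 ⇒ V=12.1459 continue | (k=6,j=3): S=103.2700, (K−S)⁺=0.0000, hold=3.7434 ⇒ V=3.7434 continue | (k=6,j=4): S=121.0700, (K−S)⁺=0.0000, hold=0.4781 ⇒ V=0.4781 continue | (k=6,j=5): S=141.9381, (K−S)⁺=0.0000, hold=0.0000 ⇒ V=0.0000 continue | (k=6,j=6): S=166.4031, (K−S)⁺=0.0000, hold=0.0000 ⇒ V=0.0000 continue  boundary S*=75.1362
step 5: (k=5,j=0): S=69.3934, (K−S)⁺=29.6466, hold=29.4627 ⇒ V=29.6466 exercise | (k=5,j=1): S=81.3543, (K−S)⁺=17.6857, hold=18.0874 ⇒ V=18.0874 continue | (k=5,j=2): S=95.3768, (K−S)⁺=3.6632, hold=7.9985 ⇒ V=7.9985 continue | (k=5,j=3): S=111.8164, (K−S)⁺=0.0000, hold=2.1335 ⇒ V=2.1335 continue | (k=5,j=4): S=131.0895, (K−S)⁺=0.0000, hold=0.2425 ⇒ V=0.2425 continue | (k=5,j=5): S=153.6846, (K−S)⁺=0.0000, hold=0.0000 ⇒ V=0.0000 continue  boundary S*=69.3934
step 4: (k=4,j=0): S=75.1362, (K−S)⁺=23.9038, hold=23.9170 ⇒ V=23.9170 continue | (k=4,j=1): S=88.0870, (K−S)⁺=10.9530, hold=13.1011 ⇒ V=13.1011 continue | (k=4,j=2): S=103.2700, (K−S)⁺=0.0000, hold=5.1045 ⇒ V=5.1045 continue | (k=4,j=3): S=121.0700, (K−S)⁺=0.0000, hold=1.2012 ⇒ V=1.2012 continue | (k=4,j=4): S=141.9381, (K−S)⁺=0.0000, hold=0.1230 ⇒ V=0.1230 continue  boundary S*=-
step 3: (k=3,j=0): S=81.3543, (K−S)⁺=17.6857, hold=18.5630 ⇒ V=18.5630 continue | (k=3,j=1): S=95.3768, (K−S)⁺=3.6632, hold=9.1511 ⇒ V=9.1511 continue | (k=3,j=2): S=111.8164, (K−S)⁺=0.0000, hold=3.1788 ⇒ V=3.1788 continue | (k=3,j=3): S=131.0895, (K−S)⁺=0.0000, hold=0.6697 ⇒ V=0.6697 continue  boundary S*=-
step 2: (k=2,j=0): S=88.0870, (K−S)⁺=10.9530, hold=13.9082 ⇒ V=13.9082 continue | (k=2,j=1): S=103.2700, (K−S)⁺=0.0000, hold=6.2023 ⇒ V=6.2023 continue | (k=2,j=2): S=121.0700, (K−S)⁺=0.0000, hold=1.9412 ⇒ V=1.9412 continue  boundary S*=-
step 1: (k=1,j=0): S=95.3768, (K−S)⁺=3.6632, hold=10.0995 ⇒ V=10.0995 continue | (k=1,j=1): S=111.8164, (K−S)⁺=0.0000, hold=4.0990 ⇒ V=4.0990 continue  boundary S*=-
step 0: (k=0,j=0): S=103.2700, (K−S)⁺=0.0000, hold=7.1350 ⇒ V=7.1350 continue  boundary S*=-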